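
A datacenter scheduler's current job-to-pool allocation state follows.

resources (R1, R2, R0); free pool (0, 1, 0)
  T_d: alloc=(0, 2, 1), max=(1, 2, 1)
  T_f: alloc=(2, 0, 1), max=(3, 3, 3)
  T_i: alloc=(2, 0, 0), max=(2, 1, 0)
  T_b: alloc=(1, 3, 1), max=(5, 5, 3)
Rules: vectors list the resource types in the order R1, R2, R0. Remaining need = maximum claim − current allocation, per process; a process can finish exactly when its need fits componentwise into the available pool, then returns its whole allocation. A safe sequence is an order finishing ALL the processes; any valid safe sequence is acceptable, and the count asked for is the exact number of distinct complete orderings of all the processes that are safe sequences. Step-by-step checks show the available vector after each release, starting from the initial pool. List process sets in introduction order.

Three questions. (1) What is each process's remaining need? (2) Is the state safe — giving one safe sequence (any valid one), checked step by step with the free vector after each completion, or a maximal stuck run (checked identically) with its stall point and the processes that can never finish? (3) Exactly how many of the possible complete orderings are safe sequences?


(1) Outstanding need per process (order R1, R2, R0):
  T_d: (1, 0, 0)
  T_f: (1, 3, 2)
  T_i: (0, 1, 0)
  T_b: (4, 2, 2)
(2) The state is UNSAFE.
Key observation: even finishing T_i, T_d leaves just (2, 3, 1) free — too little R0 for any of the remaining processes.
The run T_i, T_d cannot be extended any further. Check, step by step:
  pool = (0, 1, 0)
  T_i needs (0, 1, 0) <= (0, 1, 0) -> finishes; pool += (2, 0, 0) = (2, 1, 0)
  T_d needs (1, 0, 0) <= (2, 1, 0) -> finishes; pool += (0, 2, 1) = (2, 3, 1)
  T_f cannot run: need (1, 3, 2) vs free (2, 3, 1) (insufficient R0)
  T_b cannot run: need (4, 2, 2) vs free (2, 3, 1) (insufficient R1 and R0)
Permanently blocked: T_f and T_b.
(3) Precisely 0 of the possible complete orderings are safe sequences.


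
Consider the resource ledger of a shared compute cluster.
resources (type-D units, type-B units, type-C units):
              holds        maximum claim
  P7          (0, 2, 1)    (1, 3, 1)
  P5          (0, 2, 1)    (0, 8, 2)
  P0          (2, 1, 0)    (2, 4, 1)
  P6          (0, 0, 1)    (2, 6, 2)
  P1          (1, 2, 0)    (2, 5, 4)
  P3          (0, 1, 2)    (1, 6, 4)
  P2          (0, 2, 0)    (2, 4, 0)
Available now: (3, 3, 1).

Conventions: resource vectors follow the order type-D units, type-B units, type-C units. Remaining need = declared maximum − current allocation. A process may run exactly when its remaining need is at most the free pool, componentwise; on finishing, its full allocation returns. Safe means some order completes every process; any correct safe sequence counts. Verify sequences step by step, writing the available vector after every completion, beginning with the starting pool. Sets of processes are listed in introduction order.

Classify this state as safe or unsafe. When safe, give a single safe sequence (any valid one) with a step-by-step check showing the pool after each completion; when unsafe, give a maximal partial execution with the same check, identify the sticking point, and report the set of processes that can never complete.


The state is SAFE; one workable sequence: P2, P7, P6, P5, P3, P0, P1.
Key observation: the order never hits an exact fit; P2 is the first step at the minimum slack of 1 on its requested resources ((2, 2, 0), (3, 3, 1) free).
Walking it through:
  pool = (3, 3, 1)
  P2 needs (2, 2, 0) <= (3, 3, 1) -> finishes; pool += (0, 2, 0) = (3, 5, 1)
  P7 needs (1, 1, 0) <= (3, 5, 1) -> finishes; pool += (0, 2, 1) = (3, 7, 2)
  P6 needs (2, 6, 1) <= (3, 7, 2) -> finishes; pool += (0, 0, 1) = (3, 7, 3)
  P5 needs (0, 6, 1) <= (3, 7, 3) -> finishes; pool += (0, 2, 1) = (3, 9, 4)
  P3 needs (1, 5, 2) <= (3, 9, 4) -> finishes; pool += (0, 1, 2) = (3, 10, 6)
  P0 needs (0, 3, 1) <= (3, 10, 6) -> finishes; pool += (2, 1, 0) = (5, 11, 6)
  P1 needs (1, 3, 4) <= (5, 11, 6) -> finishes; pool += (1, 2, 0) = (6, 13, 6)


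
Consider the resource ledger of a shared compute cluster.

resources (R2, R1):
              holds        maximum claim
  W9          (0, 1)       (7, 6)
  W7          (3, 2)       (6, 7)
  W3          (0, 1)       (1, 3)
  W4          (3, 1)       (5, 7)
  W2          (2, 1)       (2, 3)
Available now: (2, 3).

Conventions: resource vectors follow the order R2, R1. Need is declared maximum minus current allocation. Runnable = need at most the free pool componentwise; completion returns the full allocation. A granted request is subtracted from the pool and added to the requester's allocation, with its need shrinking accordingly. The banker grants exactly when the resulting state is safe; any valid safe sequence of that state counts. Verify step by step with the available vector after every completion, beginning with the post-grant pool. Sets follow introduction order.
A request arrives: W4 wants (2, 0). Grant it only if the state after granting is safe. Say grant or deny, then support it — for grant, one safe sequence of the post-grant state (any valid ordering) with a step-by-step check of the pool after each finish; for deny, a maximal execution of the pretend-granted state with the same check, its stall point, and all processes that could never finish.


DENY. Granting would leave the state unsafe.
Key observation: after W2, W3 the pool peaks at (2, 5), and each blocked process is short somewhere: W9 on R2; W7 on R2; W4 on R1.
After a pretend grant, a maximal execution: W2, W3 — then nothing else fits. Verifying each step:
  pool = (0, 3)
  run W2 (needs (0, 2), free (0, 3)); after release of (2, 1) the pool is (2, 4)
  run W3 (needs (1, 2), free (2, 4)); after release of (0, 1) the pool is (2, 5)
  blocked: W9 wants (7, 5), pool (2, 5) — not enough R2
  blocked: W7 wants (3, 5), pool (2, 5) — not enough R2
  blocked: W4 wants (0, 6), pool (2, 5) — not enough R1
Post-grant, the permanently blocked set is W9, W7 and W4.


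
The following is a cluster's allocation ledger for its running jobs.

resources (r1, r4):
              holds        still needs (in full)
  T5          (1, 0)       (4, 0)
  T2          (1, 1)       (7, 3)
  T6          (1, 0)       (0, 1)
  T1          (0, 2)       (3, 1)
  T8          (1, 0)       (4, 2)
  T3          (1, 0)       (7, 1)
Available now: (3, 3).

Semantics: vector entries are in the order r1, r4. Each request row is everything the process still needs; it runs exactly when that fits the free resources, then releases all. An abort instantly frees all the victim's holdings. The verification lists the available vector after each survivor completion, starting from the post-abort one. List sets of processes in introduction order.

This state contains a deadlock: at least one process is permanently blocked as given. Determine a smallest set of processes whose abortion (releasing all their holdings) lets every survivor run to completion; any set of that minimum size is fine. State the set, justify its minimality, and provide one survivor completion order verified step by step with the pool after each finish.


Abort T3.
Key observation: T2 had no path to completion before; after the abort of T3 ((1, 0) returned), step 5 is where it fits.
No smaller set exists: with zero aborts the deadlock remains.
Survivors finish in the order: T5, T1, T6, T8, T2. Step-by-step check (pool after the aborts first):
  pool = (4, 3)
  run T5 (needs (4, 0), free (4, 3)); after release of (1, 0) the pool is (5, 3)
  run T1 (needs (3, 1), free (5, 3)); after release of (0, 2) the pool is (5, 5)
  run T6 (needs (0, 1), free (5, 5)); after release of (1, 0) the pool is (6, 5)
  run T8 (needs (4, 2), free (6, 5)); after release of (1, 0) the pool is (7, 5)
  run T2 (needs (7, 3), free (7, 5)); after release of (1, 1) the pool is (8, 6)


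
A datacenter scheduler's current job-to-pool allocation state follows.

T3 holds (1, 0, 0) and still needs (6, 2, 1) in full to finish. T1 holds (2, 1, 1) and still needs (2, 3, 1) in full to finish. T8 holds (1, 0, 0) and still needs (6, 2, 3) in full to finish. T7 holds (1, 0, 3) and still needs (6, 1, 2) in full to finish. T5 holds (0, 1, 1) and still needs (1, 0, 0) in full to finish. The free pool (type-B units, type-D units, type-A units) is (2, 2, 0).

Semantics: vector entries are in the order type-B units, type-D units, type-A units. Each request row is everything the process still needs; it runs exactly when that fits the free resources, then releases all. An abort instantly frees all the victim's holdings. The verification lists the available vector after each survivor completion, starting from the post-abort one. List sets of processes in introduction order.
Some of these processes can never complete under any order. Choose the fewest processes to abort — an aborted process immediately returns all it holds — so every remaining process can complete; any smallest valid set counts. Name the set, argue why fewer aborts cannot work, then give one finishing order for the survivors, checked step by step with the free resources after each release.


Abort T3 and T7.
Key observation: before aborting T3 and T7, T8 was permanently blocked — no order could ever run it; afterwards it completes at step 3.
No one abort is enough; case by case: T3 alone leaves T8 blocked (short on type-B units and type-A units); T1 alone leaves T3 blocked (short on type-B units); T8 alone leaves T3 blocked (short on type-B units); T7 alone leaves T3 blocked (short on type-B units); T5 alone leaves T3 blocked (short on type-B units).
The survivors complete as T5, T1, T8. Step-by-step check (starting from the post-abort pool):
  pool = (4, 2, 3)
  T5 needs (1, 0, 0) <= (4, 2, 3) -> finishes; pool += (0, 1, 1) = (4, 3, 4)
  T1 needs (2, 3, 1) <= (4, 3, 4) -> finishes; pool += (2, 1, 1) = (6, 4, 5)
  T8 needs (6, 2, 3) <= (6, 4, 5) -> finishes; pool += (1, 0, 0) = (7, 4, 5)


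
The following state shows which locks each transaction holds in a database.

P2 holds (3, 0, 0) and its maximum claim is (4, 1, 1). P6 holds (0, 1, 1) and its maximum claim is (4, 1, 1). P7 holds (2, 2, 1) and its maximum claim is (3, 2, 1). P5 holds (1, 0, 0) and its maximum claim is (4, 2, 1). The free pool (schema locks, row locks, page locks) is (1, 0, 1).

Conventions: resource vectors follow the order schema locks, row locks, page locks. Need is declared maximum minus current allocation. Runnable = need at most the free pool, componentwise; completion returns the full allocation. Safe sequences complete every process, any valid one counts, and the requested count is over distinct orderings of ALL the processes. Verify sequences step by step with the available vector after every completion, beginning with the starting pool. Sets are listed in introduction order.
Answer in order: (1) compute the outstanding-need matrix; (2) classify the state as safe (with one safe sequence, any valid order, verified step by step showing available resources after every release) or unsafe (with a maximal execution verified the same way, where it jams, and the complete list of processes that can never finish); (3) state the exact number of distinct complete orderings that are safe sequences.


(1) Need matrix, components ordered schema locks, row locks, page locks:
  P2: (1, 1, 1)
  P6: (4, 0, 0)
  P7: (1, 0, 0)
  P5: (3, 2, 1)
(2) SAFE — a valid safe sequence is P7, P5, P2, P6.
Key observation: at P7 the run first touches a limit — (1, 0, 0) against (1, 0, 1), exact on a resource it actually requests.
Check, step by step:
  pool = (1, 0, 1)
  P7: need (1, 0, 0) fits (1, 0, 1); releases (2, 2, 1), pool now (3, 2, 2)
  P5: need (3, 2, 1) fits (3, 2, 2); releases (1, 0, 0), pool now (4, 2, 2)
  P2: need (1, 1, 1) fits (4, 2, 2); releases (3, 0, 0), pool now (7, 2, 2)
  P6: need (4, 0, 0) fits (7, 2, 2); releases (0, 1, 1), pool now (7, 3, 3)
(3) Exactly 4 of the possible complete orderings are safe sequences.


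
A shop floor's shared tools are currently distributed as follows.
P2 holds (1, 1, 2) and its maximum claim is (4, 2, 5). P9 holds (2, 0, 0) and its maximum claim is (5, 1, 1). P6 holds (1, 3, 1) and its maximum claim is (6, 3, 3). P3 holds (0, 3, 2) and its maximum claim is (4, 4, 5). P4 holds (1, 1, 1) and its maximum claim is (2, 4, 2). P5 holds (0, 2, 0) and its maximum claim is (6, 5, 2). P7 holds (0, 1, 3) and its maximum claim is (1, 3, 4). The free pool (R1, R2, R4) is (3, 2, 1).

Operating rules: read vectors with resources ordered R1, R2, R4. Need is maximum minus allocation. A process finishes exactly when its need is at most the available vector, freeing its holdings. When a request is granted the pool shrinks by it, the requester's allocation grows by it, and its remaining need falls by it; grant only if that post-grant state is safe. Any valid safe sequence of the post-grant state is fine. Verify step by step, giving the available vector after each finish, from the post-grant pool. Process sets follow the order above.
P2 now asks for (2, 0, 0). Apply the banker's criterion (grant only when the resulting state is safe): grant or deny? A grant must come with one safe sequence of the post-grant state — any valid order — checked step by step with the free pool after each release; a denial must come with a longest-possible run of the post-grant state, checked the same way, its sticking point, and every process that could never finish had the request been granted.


GRANT — the state after the grant stays safe, e.g. via P7, P2, P9, P6, P4, P3, P5.
Key observation: even at the reduced pool (1, 2, 1), P7 fits immediately, so safety survives the grant.
Step-by-step check of the post-grant state:
  pool = (1, 2, 1)
  P7 needs (1, 2, 1) <= (1, 2, 1) -> finishes; pool += (0, 1, 3) = (1, 3, 4)
  P2 needs (1, 1, 3) <= (1, 3, 4) -> finishes; pool += (3, 1, 2) = (4, 4, 6)
  P9 needs (3, 1, 1) <= (4, 4, 6) -> finishes; pool += (2, 0, 0) = (6, 4, 6)
  P6 needs (5, 0, 2) <= (6, 4, 6) -> finishes; pool += (1, 3, 1) = (7, 7, 7)
  P4 needs (1, 3, 1) <= (7, 7, 7) -> finishes; pool += (1, 1, 1) = (8, 8, 8)
  P3 needs (4, 1, 3) <= (8, 8, 8) -> finishes; pool += (0, 3, 2) = (8, 11, 10)
  P5 needs (6, 3, 2) <= (8, 11, 10) -> finishes; pool += (0, 2, 0) = (8, 13, 10)


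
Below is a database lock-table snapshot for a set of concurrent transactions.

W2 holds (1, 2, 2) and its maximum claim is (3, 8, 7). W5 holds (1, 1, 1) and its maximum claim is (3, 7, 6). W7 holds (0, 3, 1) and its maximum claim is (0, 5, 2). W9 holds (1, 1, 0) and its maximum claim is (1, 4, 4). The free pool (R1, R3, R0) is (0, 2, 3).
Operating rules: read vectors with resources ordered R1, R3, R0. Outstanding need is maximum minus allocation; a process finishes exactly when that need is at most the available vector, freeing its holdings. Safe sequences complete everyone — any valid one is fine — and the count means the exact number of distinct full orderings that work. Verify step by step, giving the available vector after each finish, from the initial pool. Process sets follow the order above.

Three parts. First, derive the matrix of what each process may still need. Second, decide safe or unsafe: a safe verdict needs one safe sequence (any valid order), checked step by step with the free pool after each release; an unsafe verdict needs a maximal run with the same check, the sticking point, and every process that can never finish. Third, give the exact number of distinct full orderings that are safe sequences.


(1) Remaining need (order R1, R3, R0):
  W2: (2, 6, 5)
  W5: (2, 6, 5)
  W7: (0, 2, 1)
  W9: (0, 3, 4)
(2) The state is UNSAFE.
Key observation: even finishing W7, W9 leaves just (1, 6, 4) free — too little R1 for any of the remaining processes.
The run W7, W9 cannot be extended any further. Step-by-step check:
  pool = (0, 2, 3)
  run W7 (needs (0, 2, 1), free (0, 2, 3)); after release of (0, 3, 1) the pool is (0, 5, 4)
  run W9 (needs (0, 3, 4), free (0, 5, 4)); after release of (1, 1, 0) the pool is (1, 6, 4)
  blocked: W2 wants (2, 6, 5), pool (1, 6, 4) — not enough R1 and R0
  blocked: W5 wants (2, 6, 5), pool (1, 6, 4) — not enough R1 and R0
Never able to finish: W2 and W5.
(3) The exact count: 0 of the possible complete orderings are safe sequences.


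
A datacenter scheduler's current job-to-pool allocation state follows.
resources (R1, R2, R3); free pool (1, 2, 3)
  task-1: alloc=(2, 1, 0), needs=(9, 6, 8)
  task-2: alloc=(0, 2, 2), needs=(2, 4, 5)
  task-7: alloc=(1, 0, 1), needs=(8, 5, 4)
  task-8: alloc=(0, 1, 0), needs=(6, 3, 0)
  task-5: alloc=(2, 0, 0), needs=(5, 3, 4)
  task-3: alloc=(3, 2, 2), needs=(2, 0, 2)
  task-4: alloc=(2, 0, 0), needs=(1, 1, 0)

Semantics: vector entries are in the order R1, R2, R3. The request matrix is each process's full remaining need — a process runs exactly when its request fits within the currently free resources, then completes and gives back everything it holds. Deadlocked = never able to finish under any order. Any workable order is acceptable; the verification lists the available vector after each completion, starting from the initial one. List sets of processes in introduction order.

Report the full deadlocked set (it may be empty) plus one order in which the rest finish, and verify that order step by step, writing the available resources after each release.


The deadlocked set is empty.
Key observation: starting with task-4, each completion frees enough for the next — no one is permanently blocked.
A valid finishing order for the others: task-4, task-3, task-2, task-5, task-8, task-7, task-1. Verifying each step:
  pool = (1, 2, 3)
  task-4: need (1, 1, 0) fits (1, 2, 3); releases (2, 0, 0), pool now (3, 2, 3)
  task-3: need (2, 0, 2) fits (3, 2, 3); releases (3, 2, 2), pool now (6, 4, 5)
  task-2: need (2, 4, 5) fits (6, 4, 5); releases (0, 2, 2), pool now (6, 6, 7)
  task-5: need (5, 3, 4) fits (6, 6, 7); releases (2, 0, 0), pool now (8, 6, 7)
  task-8: need (6, 3, 0) fits (8, 6, 7); releases (0, 1, 0), pool now (8, 7, 7)
  task-7: need (8, 5, 4) fits (8, 7, 7); releases (1, 0, 1), pool now (9, 7, 8)
  task-1: need (9, 6, 8) fits (9, 7, 8); releases (2, 1, 0), pool now (11, 8, 8)


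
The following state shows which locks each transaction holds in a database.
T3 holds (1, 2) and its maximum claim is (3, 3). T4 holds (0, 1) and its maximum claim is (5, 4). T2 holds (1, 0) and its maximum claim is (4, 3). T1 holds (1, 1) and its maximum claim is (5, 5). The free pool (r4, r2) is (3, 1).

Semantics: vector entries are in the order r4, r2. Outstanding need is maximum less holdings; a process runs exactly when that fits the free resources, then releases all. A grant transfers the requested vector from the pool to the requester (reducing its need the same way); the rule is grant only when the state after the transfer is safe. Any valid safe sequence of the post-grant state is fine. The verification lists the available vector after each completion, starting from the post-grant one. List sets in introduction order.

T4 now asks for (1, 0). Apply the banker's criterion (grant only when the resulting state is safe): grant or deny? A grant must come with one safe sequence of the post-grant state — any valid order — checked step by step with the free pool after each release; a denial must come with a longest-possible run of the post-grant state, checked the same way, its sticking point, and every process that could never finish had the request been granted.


GRANT. The post-grant state is safe; one safe sequence: T3, T2, T4, T1.
Key observation: the grant leaves (2, 1) free — enough for T3, whose release restarts the cascade.
Verifying the post-grant state step by step:
  pool = (2, 1)
  T3: need (2, 1) fits (2, 1); releases (1, 2), pool now (3, 3)
  T2: need (3, 3) fits (3, 3); releases (1, 0), pool now (4, 3)
  T4: need (4, 3) fits (4, 3); releases (1, 1), pool now (5, 4)
  T1: need (4, 4) fits (5, 4); releases (1, 1), pool now (6, 5)


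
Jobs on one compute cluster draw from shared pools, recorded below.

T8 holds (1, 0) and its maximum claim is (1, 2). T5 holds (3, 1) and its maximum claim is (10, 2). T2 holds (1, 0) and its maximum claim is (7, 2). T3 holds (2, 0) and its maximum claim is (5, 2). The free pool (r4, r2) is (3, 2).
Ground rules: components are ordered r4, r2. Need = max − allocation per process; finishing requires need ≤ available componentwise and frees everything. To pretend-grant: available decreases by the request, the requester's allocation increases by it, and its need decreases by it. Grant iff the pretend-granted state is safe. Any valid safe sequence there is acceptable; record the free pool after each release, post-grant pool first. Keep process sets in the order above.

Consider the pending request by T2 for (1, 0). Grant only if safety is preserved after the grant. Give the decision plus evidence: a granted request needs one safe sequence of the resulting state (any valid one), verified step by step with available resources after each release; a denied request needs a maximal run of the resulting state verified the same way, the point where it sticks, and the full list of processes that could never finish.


GRANT: granting preserves safety; a valid post-grant sequence is T8, T3, T2, T5.
Key observation: granting shrinks the pool to (2, 2), yet T8 still fits and the chain goes through.
Check on the post-grant state, step by step:
  pool = (2, 2)
  T8 needs (0, 2) <= (2, 2) -> finishes; pool += (1, 0) = (3, 2)
  T3 needs (3, 2) <= (3, 2) -> finishes; pool += (2, 0) = (5, 2)
  T2 needs (5, 2) <= (5, 2) -> finishes; pool += (2, 0) = (7, 2)
  T5 needs (7, 1) <= (7, 2) -> finishes; pool += (3, 1) = (10, 3)


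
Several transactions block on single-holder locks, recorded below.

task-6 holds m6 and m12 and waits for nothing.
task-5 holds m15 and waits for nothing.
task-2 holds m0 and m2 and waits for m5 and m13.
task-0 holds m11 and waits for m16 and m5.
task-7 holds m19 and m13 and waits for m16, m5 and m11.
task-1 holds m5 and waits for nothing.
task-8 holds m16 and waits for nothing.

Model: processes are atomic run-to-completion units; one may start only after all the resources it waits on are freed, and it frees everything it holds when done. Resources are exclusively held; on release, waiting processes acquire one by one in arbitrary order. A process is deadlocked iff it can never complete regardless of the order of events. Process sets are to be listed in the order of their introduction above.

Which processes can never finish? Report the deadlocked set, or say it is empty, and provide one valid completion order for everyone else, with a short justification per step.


No process is deadlocked.
Key observation: every chain of waits terminates; starting from the processes that wait on nothing, all the rest unlock in turn.
A valid finishing order for the others: task-5, task-6, task-8, task-1, task-0, task-7, task-2.
Walking it through:
  run task-5 (it waits on nothing); releases m15
  run task-6 (it waits on nothing); releases m6 and m12
  run task-8 (it waits on nothing); releases m16
  run task-1 (it waits on nothing); releases m5
  task-0: everything it awaited (m16 and m5) is free; runs, freeing m11
  task-7: everything it awaited (m16, m5 and m11) is free; runs, freeing m19 and m13
  task-2: everything it awaited (m5 and m13) is free; runs, freeing m0 and m2


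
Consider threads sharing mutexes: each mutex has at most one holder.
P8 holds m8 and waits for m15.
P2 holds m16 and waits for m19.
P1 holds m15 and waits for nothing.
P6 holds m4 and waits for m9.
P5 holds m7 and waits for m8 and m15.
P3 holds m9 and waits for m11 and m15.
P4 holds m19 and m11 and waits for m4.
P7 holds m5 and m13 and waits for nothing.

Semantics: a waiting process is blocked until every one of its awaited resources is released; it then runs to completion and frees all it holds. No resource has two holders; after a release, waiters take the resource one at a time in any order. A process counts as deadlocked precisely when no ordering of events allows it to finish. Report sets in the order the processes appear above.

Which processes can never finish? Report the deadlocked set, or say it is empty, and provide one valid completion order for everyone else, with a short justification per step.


The deadlocked set is P2, P6, P3 and P4.
Key observation: along P4 -> P6 -> P3 -> P4, each member waits on what the next one holds — a deadlock; P2 waits into the deadlock from upstream.
One completion order for the rest: P1, P7, P8, P5.
Step-by-step check:
  run P1 (it waits on nothing); releases m15
  run P7 (it waits on nothing); releases m5 and m13
  run P8 (all its waits — m15 — are resolved); releases m8
  run P5 (all its waits — m8 and m15 — are resolved); releases m7


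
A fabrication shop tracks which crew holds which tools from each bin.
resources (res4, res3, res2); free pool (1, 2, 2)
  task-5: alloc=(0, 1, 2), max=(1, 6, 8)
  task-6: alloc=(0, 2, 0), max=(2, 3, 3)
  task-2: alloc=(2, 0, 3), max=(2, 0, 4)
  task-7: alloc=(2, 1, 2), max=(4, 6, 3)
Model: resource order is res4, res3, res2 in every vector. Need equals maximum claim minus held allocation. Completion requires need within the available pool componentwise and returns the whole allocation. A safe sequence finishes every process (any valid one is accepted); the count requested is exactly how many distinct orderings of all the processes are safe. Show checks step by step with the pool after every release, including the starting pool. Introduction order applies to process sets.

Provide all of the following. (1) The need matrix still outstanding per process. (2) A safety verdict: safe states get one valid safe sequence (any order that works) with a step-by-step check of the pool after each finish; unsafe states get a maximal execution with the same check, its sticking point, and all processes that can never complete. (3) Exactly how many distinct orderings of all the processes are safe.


(1) Outstanding need per process (order res4, res3, res2):
  task-5: (1, 5, 6)
  task-6: (2, 1, 3)
  task-2: (0, 0, 1)
  task-7: (2, 5, 1)
(2) UNSAFE — no complete ordering exists.
Key observation: the wall is res3: completing task-2, task-6 brings the pool only to (3, 4, 5), and all the rest need more.
The run task-2, task-6 cannot be extended any further. Walking it through:
  pool = (1, 2, 2)
  task-2: need (0, 0, 1) fits (1, 2, 2); releases (2, 0, 3), pool now (3, 2, 5)
  task-6: need (2, 1, 3) fits (3, 2, 5); releases (0, 2, 0), pool now (3, 4, 5)
  task-5 cannot run: need (1, 5, 6) vs free (3, 4, 5) (insufficient res3 and res2)
  task-7 cannot run: need (2, 5, 1) vs free (3, 4, 5) (insufficient res3)
Processes that can never finish: task-5 and task-7.
(3) The exact count: 0 of the possible complete orderings are safe sequences.


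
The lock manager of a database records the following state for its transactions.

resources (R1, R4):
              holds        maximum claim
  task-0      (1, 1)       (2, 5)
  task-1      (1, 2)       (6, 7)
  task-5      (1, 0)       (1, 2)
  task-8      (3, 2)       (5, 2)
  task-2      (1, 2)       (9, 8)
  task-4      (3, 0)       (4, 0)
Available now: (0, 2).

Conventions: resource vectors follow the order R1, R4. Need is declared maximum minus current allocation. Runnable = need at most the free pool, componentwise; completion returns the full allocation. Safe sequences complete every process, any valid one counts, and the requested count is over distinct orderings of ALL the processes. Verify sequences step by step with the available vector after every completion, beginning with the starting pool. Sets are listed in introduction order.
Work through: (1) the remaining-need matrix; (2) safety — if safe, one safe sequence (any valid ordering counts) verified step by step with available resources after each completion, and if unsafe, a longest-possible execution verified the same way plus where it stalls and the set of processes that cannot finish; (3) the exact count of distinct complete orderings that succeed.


(1) Need matrix, components ordered R1, R4:
  task-0: (1, 4)
  task-1: (5, 5)
  task-5: (0, 2)
  task-8: (2, 0)
  task-2: (8, 6)
  task-4: (1, 0)
(2) The state is SAFE; one workable sequence: task-5, task-4, task-8, task-0, task-1, task-2.
Key observation: at task-5 the run first touches a limit — (0, 2) against (0, 2), exact on a resource it actually requests.
Step-by-step check:
  pool = (0, 2)
  run task-5 (needs (0, 2), free (0, 2)); after release of (1, 0) the pool is (1, 2)
  run task-4 (needs (1, 0), free (1, 2)); after release of (3, 0) the pool is (4, 2)
  run task-8 (needs (2, 0), free (4, 2)); after release of (3, 2) the pool is (7, 4)
  run task-0 (needs (1, 4), free (7, 4)); after release of (1, 1) the pool is (8, 5)
  run task-1 (needs (5, 5), free (8, 5)); after release of (1, 2) the pool is (9, 7)
  run task-2 (needs (8, 6), free (9, 7)); after release of (1, 2) the pool is (10, 9)
(3) Exactly 1 of the possible complete orderings is a safe sequence.


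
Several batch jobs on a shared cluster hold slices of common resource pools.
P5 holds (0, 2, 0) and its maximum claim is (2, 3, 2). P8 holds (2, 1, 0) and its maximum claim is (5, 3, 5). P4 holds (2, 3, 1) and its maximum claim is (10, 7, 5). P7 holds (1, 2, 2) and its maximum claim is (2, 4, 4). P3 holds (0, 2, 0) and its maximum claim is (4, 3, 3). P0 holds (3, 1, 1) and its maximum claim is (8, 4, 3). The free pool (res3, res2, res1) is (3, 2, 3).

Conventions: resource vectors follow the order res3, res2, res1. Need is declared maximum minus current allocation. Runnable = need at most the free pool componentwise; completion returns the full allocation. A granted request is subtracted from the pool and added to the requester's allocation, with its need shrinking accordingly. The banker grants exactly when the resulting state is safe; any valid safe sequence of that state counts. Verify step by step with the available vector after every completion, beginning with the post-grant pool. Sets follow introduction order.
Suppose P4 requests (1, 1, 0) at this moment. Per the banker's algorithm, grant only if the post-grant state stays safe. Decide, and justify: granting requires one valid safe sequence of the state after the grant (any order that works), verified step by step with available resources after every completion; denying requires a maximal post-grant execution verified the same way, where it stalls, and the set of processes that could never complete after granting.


GRANT. The post-grant state is safe; one safe sequence: P5, P7, P8, P0, P3, P4.
Key observation: post-grant, (2, 1, 3) remains, and an order beginning with P5 completes everyone.
Check on the post-grant state, step by step:
  pool = (2, 1, 3)
  run P5 (needs (2, 1, 2), free (2, 1, 3)); after release of (0, 2, 0) the pool is (2, 3, 3)
  run P7 (needs (1, 2, 2), free (2, 3, 3)); after release of (1, 2, 2) the pool is (3, 5, 5)
  run P8 (needs (3, 2, 5), free (3, 5, 5)); after release of (2, 1, 0) the pool is (5, 6, 5)
  run P0 (needs (5, 3, 2), free (5, 6, 5)); after release of (3, 1, 1) the pool is (8, 7, 6)
  run P3 (needs (4, 1, 3), free (8, 7, 6)); after release of (0, 2, 0) the pool is (8, 9, 6)
  run P4 (needs (7, 3, 4), free (8, 9, 6)); after release of (3, 4, 1) the pool is (11, 13, 7)


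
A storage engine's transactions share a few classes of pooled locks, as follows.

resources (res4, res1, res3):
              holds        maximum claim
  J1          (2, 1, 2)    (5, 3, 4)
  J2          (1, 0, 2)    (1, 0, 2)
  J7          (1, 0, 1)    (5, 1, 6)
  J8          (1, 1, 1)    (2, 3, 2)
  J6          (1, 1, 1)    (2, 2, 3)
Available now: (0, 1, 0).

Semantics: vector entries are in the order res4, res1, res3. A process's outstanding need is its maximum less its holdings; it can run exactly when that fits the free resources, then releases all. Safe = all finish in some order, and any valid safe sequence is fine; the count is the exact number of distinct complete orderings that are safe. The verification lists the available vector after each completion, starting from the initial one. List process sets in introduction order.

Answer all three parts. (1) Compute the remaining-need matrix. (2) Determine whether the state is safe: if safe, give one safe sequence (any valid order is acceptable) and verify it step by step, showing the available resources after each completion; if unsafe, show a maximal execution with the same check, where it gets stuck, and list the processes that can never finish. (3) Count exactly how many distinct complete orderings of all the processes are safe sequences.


(1) Outstanding need per process (order res4, res1, res3):
  J1: (3, 2, 2)
  J2: (0, 0, 0)
  J7: (4, 1, 5)
  J8: (1, 2, 1)
  J6: (1, 1, 2)
(2) The state is SAFE; one workable sequence: J2, J6, J8, J1, J7.
Key observation: at J6 the run first touches a limit — (1, 1, 2) against (1, 1, 2), exact on a resource it actually requests.
Walking it through:
  pool = (0, 1, 0)
  J2 needs (0, 0, 0) <= (0, 1, 0) -> finishes; pool += (1, 0, 2) = (1, 1, 2)
  J6 needs (1, 1, 2) <= (1, 1, 2) -> finishes; pool += (1, 1, 1) = (2, 2, 3)
  J8 needs (1, 2, 1) <= (2, 2, 3) -> finishes; pool += (1, 1, 1) = (3, 3, 4)
  J1 needs (3, 2, 2) <= (3, 3, 4) -> finishes; pool += (2, 1, 2) = (5, 4, 6)
  J7 needs (4, 1, 5) <= (5, 4, 6) -> finishes; pool += (1, 0, 1) = (6, 4, 7)
(3) The exact count: 1 of the possible complete orderings is a safe sequence.


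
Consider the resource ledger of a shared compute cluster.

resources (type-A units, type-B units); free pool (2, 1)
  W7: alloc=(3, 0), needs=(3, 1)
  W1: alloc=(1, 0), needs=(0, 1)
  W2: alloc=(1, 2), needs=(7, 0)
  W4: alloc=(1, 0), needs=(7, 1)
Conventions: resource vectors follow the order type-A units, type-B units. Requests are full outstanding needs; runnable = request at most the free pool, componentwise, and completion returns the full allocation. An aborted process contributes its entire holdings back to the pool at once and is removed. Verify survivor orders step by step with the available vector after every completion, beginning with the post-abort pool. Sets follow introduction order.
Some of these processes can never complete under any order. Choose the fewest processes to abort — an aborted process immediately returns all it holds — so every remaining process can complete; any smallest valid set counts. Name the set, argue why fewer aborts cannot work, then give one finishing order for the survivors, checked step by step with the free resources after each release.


Minimum abort set: W2.
Key observation: the returned (1, 2) from W2 is what brings W4 — unrunnable before, under any order — into play at step 3.
No smaller set exists: with zero aborts the deadlock remains.
One survivor order: W7, W1, W4. Verifying each step (post-abort pool first):
  pool = (3, 3)
  W7 needs (3, 1) <= (3, 3) -> finishes; pool += (3, 0) = (6, 3)
  W1 needs (0, 1) <= (6, 3) -> finishes; pool += (1, 0) = (7, 3)
  W4 needs (7, 1) <= (7, 3) -> finishes; pool += (1, 0) = (8, 3)


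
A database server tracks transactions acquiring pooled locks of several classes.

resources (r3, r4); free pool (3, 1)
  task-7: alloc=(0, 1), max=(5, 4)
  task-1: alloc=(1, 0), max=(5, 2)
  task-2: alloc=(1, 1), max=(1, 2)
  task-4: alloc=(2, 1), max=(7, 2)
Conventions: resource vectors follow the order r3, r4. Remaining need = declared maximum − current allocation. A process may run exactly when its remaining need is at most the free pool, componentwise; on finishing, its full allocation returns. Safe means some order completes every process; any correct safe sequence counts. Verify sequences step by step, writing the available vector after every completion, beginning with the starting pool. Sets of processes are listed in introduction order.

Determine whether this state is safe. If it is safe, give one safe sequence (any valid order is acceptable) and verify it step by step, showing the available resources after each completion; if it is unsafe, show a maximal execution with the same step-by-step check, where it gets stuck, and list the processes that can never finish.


SAFE — a valid safe sequence is task-2, task-1, task-4, task-7.
Key observation: task-2 marks the first exact bind of the order: its need (0, 1) fits the free (3, 1) with zero slack on a requested resource.
Verifying each step:
  pool = (3, 1)
  task-2: need (0, 1) fits (3, 1); releases (1, 1), pool now (4, 2)
  task-1: need (4, 2) fits (4, 2); releases (1, 0), pool now (5, 2)
  task-4: need (5, 1) fits (5, 2); releases (2, 1), pool now (7, 3)
  task-7: need (5, 3) fits (7, 3); releases (0, 1), pool now (7, 4)


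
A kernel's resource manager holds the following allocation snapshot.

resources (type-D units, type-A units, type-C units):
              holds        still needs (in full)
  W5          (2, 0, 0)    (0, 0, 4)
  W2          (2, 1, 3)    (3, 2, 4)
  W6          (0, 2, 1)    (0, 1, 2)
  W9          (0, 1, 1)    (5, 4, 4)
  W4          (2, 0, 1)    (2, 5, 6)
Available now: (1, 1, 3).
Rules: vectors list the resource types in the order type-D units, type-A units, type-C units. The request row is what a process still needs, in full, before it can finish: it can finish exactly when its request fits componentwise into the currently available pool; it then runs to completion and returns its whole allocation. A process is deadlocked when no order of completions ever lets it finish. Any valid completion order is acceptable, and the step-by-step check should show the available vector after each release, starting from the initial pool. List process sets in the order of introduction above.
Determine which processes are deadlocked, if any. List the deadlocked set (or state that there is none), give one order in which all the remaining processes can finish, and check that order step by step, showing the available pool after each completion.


Nothing here is deadlocked.
Key observation: W6 leads a chain of completions in which each release enables another process.
A valid finishing order for the others: W6, W5, W2, W9, W4. Verifying each step:
  pool = (1, 1, 3)
  W6: need (0, 1, 2) fits (1, 1, 3); releases (0, 2, 1), pool now (1, 3, 4)
  W5: need (0, 0, 4) fits (1, 3, 4); releases (2, 0, 0), pool now (3, 3, 4)
  W2: need (3, 2, 4) fits (3, 3, 4); releases (2, 1, 3), pool now (5, 4, 7)
  W9: need (5, 4, 4) fits (5, 4, 7); releases (0, 1, 1), pool now (5, 5, 8)
  W4: need (2, 5, 6) fits (5, 5, 8); releases (2, 0, 1), pool now (7, 5, 9)


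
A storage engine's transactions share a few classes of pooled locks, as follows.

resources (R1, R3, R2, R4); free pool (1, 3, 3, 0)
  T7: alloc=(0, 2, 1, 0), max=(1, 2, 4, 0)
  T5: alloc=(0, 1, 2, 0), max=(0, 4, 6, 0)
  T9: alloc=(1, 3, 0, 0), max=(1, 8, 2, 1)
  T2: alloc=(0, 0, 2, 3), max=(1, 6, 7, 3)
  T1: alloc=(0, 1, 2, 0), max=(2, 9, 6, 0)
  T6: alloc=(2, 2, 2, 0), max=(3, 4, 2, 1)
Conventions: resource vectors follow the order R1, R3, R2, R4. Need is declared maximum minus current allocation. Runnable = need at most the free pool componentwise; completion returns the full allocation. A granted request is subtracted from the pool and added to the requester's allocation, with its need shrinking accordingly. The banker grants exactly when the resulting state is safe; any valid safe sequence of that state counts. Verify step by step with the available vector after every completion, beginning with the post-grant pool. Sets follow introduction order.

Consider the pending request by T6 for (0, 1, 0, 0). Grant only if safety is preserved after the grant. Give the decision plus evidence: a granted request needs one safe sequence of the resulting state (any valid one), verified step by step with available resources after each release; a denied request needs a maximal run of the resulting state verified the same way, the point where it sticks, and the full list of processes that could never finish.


DENY: after the grant no complete ordering would exist.
Key observation: after T7, T5 the pool peaks at (1, 5, 6, 0), and each blocked process is short somewhere: T9 on R4; T2 on R3; T1 on R1, R3; T6 on R4.
On the post-grant state, T7, T5 is a maximal run — nothing extends it. Check, step by step:
  pool = (1, 2, 3, 0)
  run T7 (needs (1, 0, 3, 0), free (1, 2, 3, 0)); after release of (0, 2, 1, 0) the pool is (1, 4, 4, 0)
  run T5 (needs (0, 3, 4, 0), free (1, 4, 4, 0)); after release of (0, 1, 2, 0) the pool is (1, 5, 6, 0)
  T9 cannot run: need (0, 5, 2, 1) vs free (1, 5, 6, 0) (insufficient R4)
  T2 cannot run: need (1, 6, 5, 0) vs free (1, 5, 6, 0) (insufficient R3)
  T1 cannot run: need (2, 8, 4, 0) vs free (1, 5, 6, 0) (insufficient R1 and R3)
  T6 cannot run: need (1, 1, 0, 1) vs free (1, 5, 6, 0) (insufficient R4)
Processes that could never finish after the grant: T9, T2, T1 and T6.
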